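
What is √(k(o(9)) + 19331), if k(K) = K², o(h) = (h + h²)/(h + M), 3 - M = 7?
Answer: √19655 ≈ 140.20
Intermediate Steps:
M = -4 (M = 3 - 1*7 = 3 - 7 = -4)
o(h) = (h + h²)/(-4 + h) (o(h) = (h + h²)/(h - 4) = (h + h²)/(-4 + h))
√(k(o(9)) + 19331) = √((9*(1 + 9)/(-4 + 9))² + 19331) = √((9*10/5)² + 19331) = √((9*(⅕)*10)² + 19331) = √(18² + 19331) = √(324 + 19331) = √19655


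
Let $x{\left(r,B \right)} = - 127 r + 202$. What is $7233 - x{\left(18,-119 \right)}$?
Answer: $9317$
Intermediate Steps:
$x{\left(r,B \right)} = 202 - 127 r$
$7233 - x{\left(18,-119 \right)} = 7233 - \left(202 - 2286\right) = 7233 - -2084 = 7233 + 2084 = 9317$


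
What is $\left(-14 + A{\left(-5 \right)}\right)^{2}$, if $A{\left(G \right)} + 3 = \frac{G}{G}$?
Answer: $256$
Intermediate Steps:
$A{\left(G \right)} = -2$ ($A{\left(G \right)} = -3 + \frac{G}{G} = -3 + 1 = -2$)
$\left(-14 + A{\left(-5 \right)}\right)^{2} = \left(-14 - 2\right)^{2} = \left(-16\right)^{2} = 256$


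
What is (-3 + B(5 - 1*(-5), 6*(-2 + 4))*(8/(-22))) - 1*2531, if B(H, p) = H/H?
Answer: -27878/11 ≈ -2534.4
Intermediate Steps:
B(H, p) = 1
(-3 + B(5 - 1*(-5), 6*(-2 + 4))*(8/(-22))) - 1*2531 = (-3 + 1*(8/(-22))) - 1*2531 = (-3 + 1*(8*(-1/22))) - 2531 = (-3 + 1*(-4/11)) - 2531 = (-3 - 4/11) - 2531 = -37/11 - 2531 = -27878/11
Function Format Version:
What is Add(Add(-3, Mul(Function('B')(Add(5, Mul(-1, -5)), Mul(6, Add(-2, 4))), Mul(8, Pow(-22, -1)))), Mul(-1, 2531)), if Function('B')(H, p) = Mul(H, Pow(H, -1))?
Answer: Rational(-27878, 11) ≈ -2534.4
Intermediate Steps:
Function('B')(H, p) = 1
Add(Add(-3, Mul(Function('B')(Add(5, Mul(-1, -5)), Mul(6, Add(-2, 4))), Mul(8, Pow(-22, -1)))), Mul(-1, 2531)) = Add(Add(-3, Mul(1, Mul(8, Pow(-22, -1)))), Mul(-1, 2531)) = Add(Add(-3, Mul(1, Mul(8, Rational(-1, 22)))), -2531) = Add(Add(-3, Mul(1, Rational(-4, 11))), -2531) = Add(Add(-3, Rational(-4, 11)), -2531) = Add(Rational(-37, 11), -2531) = Rational(-27878, 11)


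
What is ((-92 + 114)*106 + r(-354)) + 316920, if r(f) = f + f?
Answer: 318544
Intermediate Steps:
r(f) = 2*f
((-92 + 114)*106 + r(-354)) + 316920 = ((-92 + 114)*106 + 2*(-354)) + 316920 = (22*106 - 708) + 316920 = (2332 - 708) + 316920 = 1624 + 316920 = 318544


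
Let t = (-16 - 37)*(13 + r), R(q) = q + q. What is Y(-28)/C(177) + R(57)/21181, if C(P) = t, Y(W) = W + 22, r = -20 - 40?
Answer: 156888/52761871 ≈ 0.0029735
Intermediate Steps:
r = -60
R(q) = 2*q
Y(W) = 22 + W
t = 2491 (t = (-16 - 37)*(13 - 60) = -53*(-47) = 2491)
C(P) = 2491
Y(-28)/C(177) + R(57)/21181 = (22 - 28)/2491 + (2*57)/21181 = -6*1/2491 + 114*(1/21181) = -6/2491 + 114/21181 = 156888/52761871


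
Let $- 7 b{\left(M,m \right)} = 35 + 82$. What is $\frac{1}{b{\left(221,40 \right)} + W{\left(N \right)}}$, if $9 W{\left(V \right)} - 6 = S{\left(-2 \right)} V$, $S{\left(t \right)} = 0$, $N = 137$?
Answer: $- \frac{21}{337} \approx -0.062315$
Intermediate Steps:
$b{\left(M,m \right)} = - \frac{117}{7}$ ($b{\left(M,m \right)} = - \frac{35 + 82}{7} = \left(- \frac{1}{7}\right) 117 = - \frac{117}{7}$)
$W{\left(V \right)} = \frac{2}{3}$ ($W{\left(V \right)} = \frac{2}{3} + \frac{0 V}{9} = \frac{2}{3} + \frac{1}{9} \cdot 0 = \frac{2}{3} + 0 = \frac{2}{3}$)
$\frac{1}{b{\left(221,40 \right)} + W{\left(N \right)}} = \frac{1}{- \frac{117}{7} + \frac{2}{3}} = \frac{1}{- \frac{337}{21}} = - \frac{21}{337}$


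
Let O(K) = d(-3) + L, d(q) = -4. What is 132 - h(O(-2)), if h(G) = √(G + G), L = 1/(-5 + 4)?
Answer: 132 - I*√10 ≈ 132.0 - 3.1623*I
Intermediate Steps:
L = -1 (L = 1/(-1) = -1)
O(K) = -5 (O(K) = -4 - 1 = -5)
h(G) = √2*√G (h(G) = √(2*G) = √2*√G)
132 - h(O(-2)) = 132 - √2*√(-5) = 132 - √2*I*√5 = 132 - I*√10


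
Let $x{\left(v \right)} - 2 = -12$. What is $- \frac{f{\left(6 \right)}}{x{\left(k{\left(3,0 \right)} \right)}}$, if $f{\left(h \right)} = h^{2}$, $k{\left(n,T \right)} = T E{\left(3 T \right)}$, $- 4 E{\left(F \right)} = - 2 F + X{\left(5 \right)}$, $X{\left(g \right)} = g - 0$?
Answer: $\frac{18}{5} \approx 3.6$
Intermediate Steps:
$X{\left(g \right)} = g$ ($X{\left(g \right)} = g + 0 = g$)
$E{\left(F \right)} = - \frac{5}{4} + \frac{F}{2}$ ($E{\left(F \right)} = - \frac{- 2 F + 5}{4} = - \frac{5 - 2 F}{4} = - \frac{5}{4} + \frac{F}{2}$)
$k{\left(n,T \right)} = T \left(- \frac{5}{4} + \frac{3 T}{2}\right)$
$x{\left(v \right)} = -10$ ($x{\left(v \right)} = 2 - 12 = -10$)
$- \frac{f{\left(6 \right)}}{x{\left(k{\left(3,0 \right)} \right)}} = - \frac{6^{2}}{-10} = - \frac{36 \left(-1\right)}{10} = \left(-1\right) \left(- \frac{18}{5}\right) = \frac{18}{5}$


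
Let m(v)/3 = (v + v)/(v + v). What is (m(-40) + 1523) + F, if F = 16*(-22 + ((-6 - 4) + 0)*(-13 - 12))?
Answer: 5174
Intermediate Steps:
m(v) = 3 (m(v) = 3*((v + v)/(v + v)) = 3*((2*v)/((2*v))) = 3*((2*v)*(1/(2*v))) = 3*1 = 3)
F = 3648 (F = 16*(-22 + (-10 + 0)*(-25)) = 16*(-22 - 10*(-25)) = 16*(-22 + 250) = 16*228 = 3648)
(m(-40) + 1523) + F = (3 + 1523) + 3648 = 1526 + 3648 = 5174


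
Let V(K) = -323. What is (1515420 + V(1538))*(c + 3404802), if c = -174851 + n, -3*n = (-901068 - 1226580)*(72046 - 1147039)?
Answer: -1155108446092092089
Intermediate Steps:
n = -762402235488 (n = -(-901068 - 1226580)*(72046 - 1147039)/3 = -(-709216)*(-1074993) = -⅓*2287206706464 = -762402235488)
c = -762402410339 (c = -174851 - 762402235488 = -762402410339)
(1515420 + V(1538))*(c + 3404802) = (1515420 - 323)*(-762402410339 + 3404802) = 1515097*(-762399005537) = -1155108446092092089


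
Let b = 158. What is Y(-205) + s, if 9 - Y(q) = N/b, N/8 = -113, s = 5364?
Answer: 424919/79 ≈ 5378.7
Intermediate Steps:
N = -904 (N = 8*(-113) = -904)
Y(q) = 1163/79 (Y(q) = 9 - (-904)/158 = 9 - 1*(-452/79) = 9 + 452/79 = 1163/79)
Y(-205) + s = 1163/79 + 5364 = 424919/79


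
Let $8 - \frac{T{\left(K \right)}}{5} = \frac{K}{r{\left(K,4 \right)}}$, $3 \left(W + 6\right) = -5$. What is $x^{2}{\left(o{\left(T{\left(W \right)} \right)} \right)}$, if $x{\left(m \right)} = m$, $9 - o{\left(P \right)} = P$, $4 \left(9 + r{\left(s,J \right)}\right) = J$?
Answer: $\frac{395641}{576} \approx 686.88$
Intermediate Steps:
$W = - \frac{23}{3}$ ($W = -6 + \frac{1}{3} \left(-5\right) = -6 - \frac{5}{3} = - \frac{23}{3} \approx -7.6667$)
$r{\left(s,J \right)} = -9 + \frac{J}{4}$
$T{\left(K \right)} = 40 + \frac{5 K}{8}$ ($T{\left(K \right)} = 40 - 5 \frac{K}{-9 + \frac{1}{4} \cdot 4} = 40 - 5 \frac{K}{-9 + 1} = 40 - 5 \frac{K}{-8} = 40 - 5 K \left(- \frac{1}{8}\right) = 40 - 5 \left(- \frac{K}{8}\right) = 40 + \frac{5 K}{8}$)
$o{\left(P \right)} = 9 - P$
$x^{2}{\left(o{\left(T{\left(W \right)} \right)} \right)} = \left(9 - \left(40 + \frac{5}{8} \left(- \frac{23}{3}\right)\right)\right)^{2} = \left(9 - \left(40 - \frac{115}{24}\right)\right)^{2} = \left(9 - \frac{845}{24}\right)^{2} = \left(- \frac{629}{24}\right)^{2} = \frac{395641}{576}$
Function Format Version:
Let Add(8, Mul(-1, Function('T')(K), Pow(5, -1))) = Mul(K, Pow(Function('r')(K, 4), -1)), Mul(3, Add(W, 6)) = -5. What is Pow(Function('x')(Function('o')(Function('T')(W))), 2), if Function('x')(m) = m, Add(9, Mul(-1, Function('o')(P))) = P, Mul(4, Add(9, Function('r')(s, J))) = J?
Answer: Rational(395641, 576) ≈ 686.88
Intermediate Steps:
W = Rational(-23, 3) (W = Add(-6, Mul(Rational(1, 3), -5)) = Add(-6, Rational(-5, 3)) = Rational(-23, 3) ≈ -7.6667)
Function('r')(s, J) = Add(-9, Mul(Rational(1, 4), J))
Function('T')(K) = Add(40, Mul(Rational(5, 8), K)) (Function('T')(K) = Add(40, Mul(-5, Mul(K, Pow(Add(-9, Mul(Rational(1, 4), 4)), -1)))) = Add(40, Mul(-5, Mul(K, Pow(Add(-9, 1), -1)))) = Add(40, Mul(-5, Mul(K, Pow(-8, -1)))) = Add(40, Mul(-5, Mul(K, Rational(-1, 8)))) = Add(40, Mul(-5, Mul(Rational(-1, 8), K))) = Add(40, Mul(Rational(5, 8), K)))
Function('o')(P) = Add(9, Mul(-1, P))
Pow(Function('x')(Function('o')(Function('T')(W))), 2) = Pow(Add(9, Mul(-1, Add(40, Mul(Rational(5, 8), Rational(-23, 3))))), 2) = Pow(Add(9, Mul(-1, Add(40, Rational(-115, 24)))), 2) = Pow(Add(9, Mul(-1, Rational(845, 24))), 2) = Pow(Add(9, Rational(-845, 24)), 2) = Pow(Rational(-629, 24), 2) = Rational(395641, 576)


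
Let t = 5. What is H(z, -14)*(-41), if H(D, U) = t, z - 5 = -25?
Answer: -205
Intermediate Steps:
z = -20 (z = 5 - 25 = -20)
H(D, U) = 5
H(z, -14)*(-41) = 5*(-41) = -205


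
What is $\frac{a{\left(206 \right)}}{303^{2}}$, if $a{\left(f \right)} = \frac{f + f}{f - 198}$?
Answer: $\frac{103}{183618} \approx 0.00056095$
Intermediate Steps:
$a{\left(f \right)} = \frac{2 f}{-198 + f}$
$\frac{a{\left(206 \right)}}{303^{2}} = \frac{2 \cdot 206 \frac{1}{-198 + 206}}{303^{2}} = \frac{2 \cdot 206 \cdot \frac{1}{8}}{91809} = 2 \cdot 206 \cdot \frac{1}{8} \cdot \frac{1}{91809} = \frac{103}{2} \cdot \frac{1}{91809} = \frac{103}{183618}$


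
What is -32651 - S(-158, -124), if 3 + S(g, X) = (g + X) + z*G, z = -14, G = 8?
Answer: -32254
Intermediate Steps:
S(g, X) = -115 + X + g (S(g, X) = -3 + ((g + X) - 14*8) = -3 + ((X + g) - 112) = -3 + (-112 + X + g) = -115 + X + g)
-32651 - S(-158, -124) = -32651 - (-115 - 124 - 158) = -32651 - 1*(-397) = -32651 + 397 = -32254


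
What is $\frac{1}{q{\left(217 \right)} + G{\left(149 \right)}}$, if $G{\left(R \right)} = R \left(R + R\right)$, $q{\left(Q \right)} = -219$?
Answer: $\frac{1}{44183} \approx 2.2633 \cdot 10^{-5}$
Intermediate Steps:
$G{\left(R \right)} = 2 R^{2}$ ($G{\left(R \right)} = R 2 R = 2 R^{2}$)
$\frac{1}{q{\left(217 \right)} + G{\left(149 \right)}} = \frac{1}{-219 + 2 \cdot 149^{2}} = \frac{1}{-219 + 2 \cdot 22201} = \frac{1}{-219 + 44402} = \frac{1}{44183}$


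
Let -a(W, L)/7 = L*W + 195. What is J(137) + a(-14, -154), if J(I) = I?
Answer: -16320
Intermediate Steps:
a(W, L) = -1365 - 7*L*W (a(W, L) = -7*(L*W + 195) = -7*(195 + L*W) = -1365 - 7*L*W)
J(137) + a(-14, -154) = 137 + (-1365 - 7*(-154)*(-14)) = 137 + (-1365 - 15092) = 137 - 16457 = -16320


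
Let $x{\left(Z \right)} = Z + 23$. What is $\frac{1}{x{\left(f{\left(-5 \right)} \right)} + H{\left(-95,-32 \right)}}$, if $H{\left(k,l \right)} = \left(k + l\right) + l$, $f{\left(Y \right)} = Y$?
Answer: $- \frac{1}{141} \approx -0.0070922$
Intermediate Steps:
$x{\left(Z \right)} = 23 + Z$
$H{\left(k,l \right)} = k + 2 l$
$\frac{1}{x{\left(f{\left(-5 \right)} \right)} + H{\left(-95,-32 \right)}} = \frac{1}{\left(23 - 5\right) + \left(-95 + 2 \left(-32\right)\right)} = \frac{1}{18 - 159} = \frac{1}{-141} = - \frac{1}{141}$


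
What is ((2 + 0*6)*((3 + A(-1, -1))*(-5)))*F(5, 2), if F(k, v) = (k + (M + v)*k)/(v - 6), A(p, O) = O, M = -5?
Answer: -50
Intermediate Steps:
F(k, v) = (k + k*(-5 + v))/(-6 + v) (F(k, v) = (k + (-5 + v)*k)/(v - 6) = (k + k*(-5 + v))/(-6 + v))
((2 + 0*6)*((3 + A(-1, -1))*(-5)))*F(5, 2) = ((2 + 0*6)*((3 - 1)*(-5)))*(5*(-4 + 2)/(-6 + 2)) = ((2 + 0)*(2*(-5)))*(5*(-2)/(-4)) = (2*(-10))*(5*(-¼)*(-2)) = -20*5/2 = -50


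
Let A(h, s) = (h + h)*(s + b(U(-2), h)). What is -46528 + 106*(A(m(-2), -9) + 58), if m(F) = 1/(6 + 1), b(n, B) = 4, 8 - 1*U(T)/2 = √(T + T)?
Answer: -283720/7 ≈ -40531.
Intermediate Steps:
U(T) = 16 - 2*√2*√T (U(T) = 16 - 2*√(T + T) = 16 - 2*√2*√T)
m(F) = ⅐ (m(F) = 1/7 = ⅐)
A(h, s) = 2*h*(4 + s) (A(h, s) = (h + h)*(s + 4) = (2*h)*(4 + s) = 2*h*(4 + s))
-46528 + 106*(A(m(-2), -9) + 58) = -46528 + 106*(2*(⅐)*(4 - 9) + 58) = -46528 + 106*(2*(⅐)*(-5) + 58) = -46528 + 106*(-10/7 + 58) = -46528 + 106*(396/7) = -46528 + 41976/7 = -283720/7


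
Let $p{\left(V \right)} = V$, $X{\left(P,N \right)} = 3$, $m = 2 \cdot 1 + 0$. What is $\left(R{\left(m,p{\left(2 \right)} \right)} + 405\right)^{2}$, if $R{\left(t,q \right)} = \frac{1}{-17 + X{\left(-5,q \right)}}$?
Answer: $\frac{32137561}{196} \approx 1.6397 \cdot 10^{5}$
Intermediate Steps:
$m = 2$ ($m = 2 + 0 = 2$)
$R{\left(t,q \right)} = - \frac{1}{14}$ ($R{\left(t,q \right)} = \frac{1}{-17 + 3} = \frac{1}{-14} = - \frac{1}{14}$)
$\left(R{\left(m,p{\left(2 \right)} \right)} + 405\right)^{2} = \left(- \frac{1}{14} + 405\right)^{2} = \left(\frac{5669}{14}\right)^{2} = \frac{32137561}{196}$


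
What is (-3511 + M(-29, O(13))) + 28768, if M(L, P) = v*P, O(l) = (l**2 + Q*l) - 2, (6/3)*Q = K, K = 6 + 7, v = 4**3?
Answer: 41353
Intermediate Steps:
v = 64
K = 13
Q = 13/2 (Q = (1/2)*13 = 13/2 ≈ 6.5000)
O(l) = -2 + l**2 + 13*l/2 (O(l) = (l**2 + 13*l/2) - 2 = -2 + l**2 + 13*l/2)
M(L, P) = 64*P
(-3511 + M(-29, O(13))) + 28768 = (-3511 + 64*(-2 + 13**2 + (13/2)*13)) + 28768 = (-3511 + 64*(-2 + 169 + 169/2)) + 28768 = (-3511 + 64*(503/2)) + 28768 = (-3511 + 16096) + 28768 = 12585 + 28768 = 41353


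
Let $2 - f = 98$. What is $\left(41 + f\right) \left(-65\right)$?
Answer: $3575$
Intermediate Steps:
$f = -96$ ($f = 2 - 98 = -96$)
$\left(41 + f\right) \left(-65\right) = \left(41 - 96\right) \left(-65\right) = \left(-55\right) \left(-65\right) = 3575$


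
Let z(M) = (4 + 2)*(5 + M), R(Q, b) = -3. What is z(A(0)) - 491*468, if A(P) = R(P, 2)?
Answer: -229776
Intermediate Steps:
A(P) = -3
z(M) = 30 + 6*M (z(M) = 6*(5 + M) = 30 + 6*M)
z(A(0)) - 491*468 = (30 + 6*(-3)) - 491*468 = (30 - 18) - 229788 = 12 - 229788 = -229776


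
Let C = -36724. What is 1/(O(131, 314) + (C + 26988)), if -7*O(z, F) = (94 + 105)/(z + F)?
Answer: -3115/30327839 ≈ -0.00010271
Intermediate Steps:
O(z, F) = -199/(7*(F + z)) (O(z, F) = -(94 + 105)/(7*(z + F)) = -199/(7*(F + z)))
1/(O(131, 314) + (C + 26988)) = 1/(-199/(7*314 + 7*131) + (-36724 + 26988)) = 1/(-199/(2198 + 917) - 9736) = 1/(-199/3115 - 9736) = 1/(-30327839/3115) = -3115/30327839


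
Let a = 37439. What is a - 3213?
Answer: 34226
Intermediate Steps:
a - 3213 = 37439 - 3213 = 34226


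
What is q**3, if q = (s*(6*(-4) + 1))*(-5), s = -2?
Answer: -12167000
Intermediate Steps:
q = -230 (q = -2*(6*(-4) + 1)*(-5) = -2*(-24 + 1)*(-5) = -2*(-23)*(-5) = 46*(-5) = -230)
q**3 = (-230)**3 = -12167000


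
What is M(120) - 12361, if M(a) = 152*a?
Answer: 5879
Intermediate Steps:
M(120) - 12361 = 152*120 - 12361 = 18240 - 12361 = 5879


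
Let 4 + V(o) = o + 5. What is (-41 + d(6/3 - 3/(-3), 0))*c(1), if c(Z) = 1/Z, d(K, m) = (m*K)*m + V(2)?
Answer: -38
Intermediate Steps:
V(o) = 1 + o (V(o) = -4 + (o + 5) = -4 + (5 + o) = 1 + o)
d(K, m) = 3 + K*m² (d(K, m) = (m*K)*m + (1 + 2) = (K*m)*m + 3 = K*m² + 3 = 3 + K*m²)
(-41 + d(6/3 - 3/(-3), 0))*c(1) = (-41 + (3 + (6/3 - 3/(-3))*0²))/1 = (-41 + (3 + (6*(⅓) - 3*(-⅓))*0))*1 = (-41 + (3 + (2 + 1)*0))*1 = (-41 + (3 + 3*0))*1 = (-41 + (3 + 0))*1 = (-41 + 3)*1 = -38*1 = -38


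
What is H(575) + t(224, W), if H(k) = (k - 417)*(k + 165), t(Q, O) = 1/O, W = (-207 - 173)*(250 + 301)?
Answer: 24480709599/209380 ≈ 1.1692e+5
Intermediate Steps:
W = -209380 (W = -380*551 = -209380)
H(k) = (-417 + k)*(165 + k)
H(575) + t(224, W) = (-68805 + 575² - 252*575) + 1/(-209380) = (-68805 + 330625 - 144900) - 1/209380 = 116920 - 1/209380 = 24480709599/209380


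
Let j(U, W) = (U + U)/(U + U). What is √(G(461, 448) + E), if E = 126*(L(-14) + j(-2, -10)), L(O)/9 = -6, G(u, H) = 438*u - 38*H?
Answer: 2*√44554 ≈ 422.16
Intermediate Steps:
G(u, H) = -38*H + 438*u
L(O) = -54 (L(O) = 9*(-6) = -54)
j(U, W) = 1 (j(U, W) = (2*U)/((2*U)) = (2*U)*(1/(2*U)) = 1)
E = -6678 (E = 126*(-54 + 1) = 126*(-53) = -6678)
√(G(461, 448) + E) = √((-38*448 + 438*461) - 6678) = √((-17024 + 201918) - 6678) = √(184894 - 6678) = √178216 = 2*√44554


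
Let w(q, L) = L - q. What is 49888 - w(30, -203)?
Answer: 50121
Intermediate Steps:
49888 - w(30, -203) = 49888 - (-203 - 1*30) = 49888 - (-203 - 30) = 49888 - 1*(-233) = 49888 + 233 = 50121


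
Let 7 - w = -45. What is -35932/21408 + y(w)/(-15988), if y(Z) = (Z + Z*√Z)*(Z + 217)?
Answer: -54620995/21391944 - 6994*√13/3997 ≈ -8.8624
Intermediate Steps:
w = 52 (w = 7 - 1*(-45) = 7 + 45 = 52)
y(Z) = (217 + Z)*(Z + Z^(3/2)) (y(Z) = (Z + Z^(3/2))*(217 + Z) = (217 + Z)*(Z + Z^(3/2)))
-35932/21408 + y(w)/(-15988) = -35932/21408 + (52² + 52^(5/2) + 217*52 + 217*52^(3/2))/(-15988) = -35932*1/21408 + (2704 + 5408*√13 + 11284 + 217*(104*√13))*(-1/15988) = -8983/5352 + (2704 + 5408*√13 + 11284 + 22568*√13)*(-1/15988) = -8983/5352 + (13988 + 27976*√13)*(-1/15988) = -8983/5352 + (-3497/3997 - 6994*√13/3997) = -54620995/21391944 - 6994*√13/3997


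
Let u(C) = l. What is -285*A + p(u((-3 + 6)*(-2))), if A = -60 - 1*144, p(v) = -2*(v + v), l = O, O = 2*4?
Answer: 58108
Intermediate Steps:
O = 8
l = 8
u(C) = 8
p(v) = -4*v
A = -204 (A = -60 - 144 = -204)
-285*A + p(u((-3 + 6)*(-2))) = -285*(-204) - 4*8 = 58140 - 32 = 58108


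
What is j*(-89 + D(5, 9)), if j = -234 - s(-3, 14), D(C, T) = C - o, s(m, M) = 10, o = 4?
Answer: 21472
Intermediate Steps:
D(C, T) = -4 + C (D(C, T) = C - 1*4 = C - 4 = -4 + C)
j = -244 (j = -234 - 1*10 = -234 - 10 = -244)
j*(-89 + D(5, 9)) = -244*(-89 + (-4 + 5)) = -244*(-89 + 1) = -244*(-88) = 21472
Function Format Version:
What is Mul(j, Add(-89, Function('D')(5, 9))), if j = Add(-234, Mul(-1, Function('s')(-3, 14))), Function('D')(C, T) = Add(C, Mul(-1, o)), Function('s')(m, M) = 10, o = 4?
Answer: 21472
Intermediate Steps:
Function('D')(C, T) = Add(-4, C) (Function('D')(C, T) = Add(C, Mul(-1, 4)) = Add(C, -4) = Add(-4, C))
j = -244 (j = Add(-234, Mul(-1, 10)) = Add(-234, -10) = -244)
Mul(j, Add(-89, Function('D')(5, 9))) = Mul(-244, Add(-89, Add(-4, 5))) = Mul(-244, Add(-89, 1)) = Mul(-244, -88) = 21472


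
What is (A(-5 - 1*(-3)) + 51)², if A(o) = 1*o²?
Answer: 3025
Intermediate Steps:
A(o) = o²
(A(-5 - 1*(-3)) + 51)² = ((-5 - 1*(-3))² + 51)² = ((-5 + 3)² + 51)² = ((-2)² + 51)² = (4 + 51)² = 55² = 3025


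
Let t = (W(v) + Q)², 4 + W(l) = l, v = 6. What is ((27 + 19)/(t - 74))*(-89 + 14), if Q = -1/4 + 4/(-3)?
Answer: 496800/10631 ≈ 46.731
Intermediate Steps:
W(l) = -4 + l
Q = -19/12 (Q = -1*¼ + 4*(-⅓) = -¼ - 4/3 = -19/12 ≈ -1.5833)
t = 25/144 (t = ((-4 + 6) - 19/12)² = (2 - 19/12)² = (5/12)² = 25/144 ≈ 0.17361)
((27 + 19)/(t - 74))*(-89 + 14) = ((27 + 19)/(25/144 - 74))*(-89 + 14) = (46/(-10631/144))*(-75) = (46*(-144/10631))*(-75) = -6624/10631*(-75) = 496800/10631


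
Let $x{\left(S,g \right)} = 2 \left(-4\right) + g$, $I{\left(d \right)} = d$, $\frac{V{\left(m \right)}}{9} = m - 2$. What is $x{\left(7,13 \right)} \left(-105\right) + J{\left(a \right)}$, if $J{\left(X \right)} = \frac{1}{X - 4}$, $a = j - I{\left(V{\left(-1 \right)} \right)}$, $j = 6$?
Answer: $- \frac{15224}{29} \approx -524.97$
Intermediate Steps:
$V{\left(m \right)} = -18 + 9 m$ ($V{\left(m \right)} = 9 \left(m - 2\right) = 9 \left(-2 + m\right) = -18 + 9 m$)
$x{\left(S,g \right)} = -8 + g$
$a = 33$ ($a = 6 - \left(-18 + 9 \left(-1\right)\right) = 6 - \left(-18 - 9\right) = 6 - -27 = 6 + 27 = 33$)
$J{\left(X \right)} = \frac{1}{-4 + X}$
$x{\left(7,13 \right)} \left(-105\right) + J{\left(a \right)} = \left(-8 + 13\right) \left(-105\right) + \frac{1}{-4 + 33} = 5 \left(-105\right) + \frac{1}{29} = -525 + \frac{1}{29} = - \frac{15224}{29}$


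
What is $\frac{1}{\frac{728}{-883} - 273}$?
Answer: $- \frac{883}{241787} \approx -0.003652$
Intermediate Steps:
$\frac{1}{\frac{728}{-883} - 273} = \frac{1}{728 \left(- \frac{1}{883}\right) - 273} = \frac{1}{- \frac{728}{883} - 273} = \frac{1}{- \frac{241787}{883}} = - \frac{883}{241787}$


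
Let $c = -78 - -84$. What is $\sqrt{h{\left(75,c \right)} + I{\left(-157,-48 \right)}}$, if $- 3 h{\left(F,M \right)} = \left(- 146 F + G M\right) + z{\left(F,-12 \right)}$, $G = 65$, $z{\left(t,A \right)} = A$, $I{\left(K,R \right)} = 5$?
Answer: $\sqrt{3529} \approx 59.405$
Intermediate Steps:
$c = 6$ ($c = -78 + 84 = 6$)
$h{\left(F,M \right)} = 4 - \frac{65 M}{3} + \frac{146 F}{3}$ ($h{\left(F,M \right)} = - \frac{\left(- 146 F + 65 M\right) - 12}{3} = - \frac{-12 - 146 F + 65 M}{3} = 4 - \frac{65 M}{3} + \frac{146 F}{3}$)
$\sqrt{h{\left(75,c \right)} + I{\left(-157,-48 \right)}} = \sqrt{\left(4 - 130 + \frac{146}{3} \cdot 75\right) + 5} = \sqrt{\left(4 - 130 + 3650\right) + 5} = \sqrt{3524 + 5} = \sqrt{3529}$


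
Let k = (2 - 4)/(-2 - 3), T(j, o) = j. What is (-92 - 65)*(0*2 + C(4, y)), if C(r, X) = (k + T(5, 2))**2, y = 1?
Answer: -114453/25 ≈ -4578.1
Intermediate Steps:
k = 2/5 (k = -2/(-5) = -2*(-1/5) = 2/5 ≈ 0.40000)
C(r, X) = 729/25 (C(r, X) = (2/5 + 5)**2 = (27/5)**2 = 729/25)
(-92 - 65)*(0*2 + C(4, y)) = (-92 - 65)*(0*2 + 729/25) = -157*(0 + 729/25) = -157*729/25 = -114453/25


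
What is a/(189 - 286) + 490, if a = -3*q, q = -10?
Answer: 47500/97 ≈ 489.69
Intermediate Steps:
a = 30 (a = -3*(-10) = 30)
a/(189 - 286) + 490 = 30/(189 - 286) + 490 = 30/(-97) + 490 = 30*(-1/97) + 490 = -30/97 + 490 = 47500/97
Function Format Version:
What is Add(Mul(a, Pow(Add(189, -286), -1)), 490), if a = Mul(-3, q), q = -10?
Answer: Rational(47500, 97) ≈ 489.69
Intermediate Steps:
a = 30 (a = Mul(-3, -10) = 30)
Add(Mul(a, Pow(Add(189, -286), -1)), 490) = Add(Mul(30, Pow(Add(189, -286), -1)), 490) = Add(Mul(30, Pow(-97, -1)), 490) = Add(Mul(30, Rational(-1, 97)), 490) = Add(Rational(-30, 97), 490) = Rational(47500, 97)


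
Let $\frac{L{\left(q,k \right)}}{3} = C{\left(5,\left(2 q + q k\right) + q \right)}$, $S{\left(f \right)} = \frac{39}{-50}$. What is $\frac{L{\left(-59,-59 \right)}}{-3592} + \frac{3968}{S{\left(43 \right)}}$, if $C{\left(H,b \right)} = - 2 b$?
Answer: $- \frac{88984958}{17511} \approx -5081.7$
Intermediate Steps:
$S{\left(f \right)} = - \frac{39}{50}$ ($S{\left(f \right)} = 39 \left(- \frac{1}{50}\right) = - \frac{39}{50}$)
$L{\left(q,k \right)} = - 18 q - 6 k q$ ($L{\left(q,k \right)} = 3 \left(- 2 \left(\left(2 q + q k\right) + q\right)\right) = 3 \left(- 2 \left(\left(2 q + k q\right) + q\right)\right) = 3 \left(- 2 \left(3 q + k q\right)\right) = 3 \left(- 6 q - 2 k q\right) = - 18 q - 6 k q$)
$\frac{L{\left(-59,-59 \right)}}{-3592} + \frac{3968}{S{\left(43 \right)}} = \frac{\left(-6\right) \left(-59\right) \left(3 - 59\right)}{-3592} + \frac{3968}{- \frac{39}{50}} = \left(-6\right) \left(-59\right) \left(-56\right) \left(- \frac{1}{3592}\right) + 3968 \left(- \frac{50}{39}\right) = \left(-19824\right) \left(- \frac{1}{3592}\right) - \frac{198400}{39} = \frac{2478}{449} - \frac{198400}{39} = - \frac{88984958}{17511}$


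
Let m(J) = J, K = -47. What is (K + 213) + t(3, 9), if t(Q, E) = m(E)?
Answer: 175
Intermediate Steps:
t(Q, E) = E
(K + 213) + t(3, 9) = (-47 + 213) + 9 = 166 + 9 = 175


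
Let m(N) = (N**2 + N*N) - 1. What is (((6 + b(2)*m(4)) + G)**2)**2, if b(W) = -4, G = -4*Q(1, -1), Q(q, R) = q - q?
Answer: 193877776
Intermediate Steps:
Q(q, R) = 0
G = 0 (G = -4*0 = 0)
m(N) = -1 + 2*N**2 (m(N) = (N**2 + N**2) - 1 = 2*N**2 - 1 = -1 + 2*N**2)
(((6 + b(2)*m(4)) + G)**2)**2 = (((6 - 4*(-1 + 2*4**2)) + 0)**2)**2 = (((6 - 4*(-1 + 2*16)) + 0)**2)**2 = (((6 - 4*(-1 + 32)) + 0)**2)**2 = (((6 - 4*31) + 0)**2)**2 = (((6 - 124) + 0)**2)**2 = ((-118 + 0)**2)**2 = ((-118)**2)**2 = 13924**2 = 193877776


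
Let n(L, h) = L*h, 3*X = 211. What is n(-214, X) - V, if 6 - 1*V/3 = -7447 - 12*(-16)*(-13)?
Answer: -134695/3 ≈ -44898.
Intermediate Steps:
V = 29847 (V = 18 - 3*(-7447 - 12*(-16)*(-13)) = 18 - 3*(-7447 - (-192)*(-13)) = 18 - 3*(-7447 - 1*2496) = 18 - 3*(-7447 - 2496) = 18 - 3*(-9943) = 18 + 29829 = 29847)
X = 211/3 (X = (⅓)*211 = 211/3 ≈ 70.333)
n(-214, X) - V = -214*211/3 - 1*29847 = -45154/3 - 29847 = -134695/3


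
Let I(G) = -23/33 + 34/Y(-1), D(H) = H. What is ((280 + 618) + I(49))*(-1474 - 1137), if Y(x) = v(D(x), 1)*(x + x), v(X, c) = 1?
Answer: -75849550/33 ≈ -2.2985e+6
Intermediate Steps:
Y(x) = 2*x (Y(x) = 1*(x + x) = 1*(2*x) = 2*x)
I(G) = -584/33 (I(G) = -23/33 + 34/((2*(-1))) = -23*1/33 + 34/(-2) = -23/33 + 34*(-1/2) = -23/33 - 17 = -584/33)
((280 + 618) + I(49))*(-1474 - 1137) = ((280 + 618) - 584/33)*(-1474 - 1137) = (898 - 584/33)*(-2611) = (29050/33)*(-2611) = -75849550/33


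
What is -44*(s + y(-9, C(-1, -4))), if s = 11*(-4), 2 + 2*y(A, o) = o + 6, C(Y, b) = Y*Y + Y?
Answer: 1848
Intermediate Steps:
C(Y, b) = Y + Y**2 (C(Y, b) = Y**2 + Y = Y + Y**2)
y(A, o) = 2 + o/2 (y(A, o) = -1 + (o + 6)/2 = -1 + (6 + o)/2 = -1 + (3 + o/2) = 2 + o/2)
s = -44
-44*(s + y(-9, C(-1, -4))) = -44*(-44 + (2 + (-(1 - 1))/2)) = -44*(-44 + (2 + (-1*0)/2)) = -44*(-44 + (2 + (1/2)*0)) = -44*(-44 + (2 + 0)) = -44*(-44 + 2) = -44*(-42) = 1848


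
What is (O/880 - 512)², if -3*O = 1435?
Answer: 73236808129/278784 ≈ 2.6270e+5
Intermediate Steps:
O = -1435/3 (O = -⅓*1435 = -1435/3 ≈ -478.33)
(O/880 - 512)² = (-1435/3/880 - 512)² = (-1435/3*1/880 - 512)² = (-287/528 - 512)² = (-270623/528)² = 73236808129/278784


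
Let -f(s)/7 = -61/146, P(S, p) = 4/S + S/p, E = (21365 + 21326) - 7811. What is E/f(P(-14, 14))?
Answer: 5092480/427 ≈ 11926.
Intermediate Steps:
E = 34880 (E = 42691 - 7811 = 34880)
f(s) = 427/146 (f(s) = -(-427)/146 = -7*(-61/146) = 427/146)
E/f(P(-14, 14)) = 34880/(427/146) = 34880*(146/427) = 5092480/427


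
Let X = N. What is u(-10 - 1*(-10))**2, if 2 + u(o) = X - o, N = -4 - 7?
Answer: 169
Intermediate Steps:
N = -11
X = -11
u(o) = -13 - o (u(o) = -2 + (-11 - o) = -13 - o)
u(-10 - 1*(-10))**2 = (-13 - (-10 - 1*(-10)))**2 = (-13 - (-10 + 10))**2 = (-13 - 1*0)**2 = (-13 + 0)**2 = (-13)**2 = 169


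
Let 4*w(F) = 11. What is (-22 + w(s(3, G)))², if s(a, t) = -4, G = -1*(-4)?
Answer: 5929/16 ≈ 370.56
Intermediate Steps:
G = 4
w(F) = 11/4 (w(F) = (¼)*11 = 11/4)
(-22 + w(s(3, G)))² = (-22 + 11/4)² = (-77/4)² = 5929/16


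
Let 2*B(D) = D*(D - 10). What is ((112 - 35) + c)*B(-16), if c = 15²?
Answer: 62816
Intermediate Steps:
c = 225
B(D) = D*(-10 + D)/2 (B(D) = (D*(D - 10))/2 = (D*(-10 + D))/2 = D*(-10 + D)/2)
((112 - 35) + c)*B(-16) = ((112 - 35) + 225)*((½)*(-16)*(-10 - 16)) = (77 + 225)*((½)*(-16)*(-26)) = 302*208 = 62816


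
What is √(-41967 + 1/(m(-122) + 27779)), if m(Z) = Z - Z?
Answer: 2*I*√8096198522617/27779 ≈ 204.86*I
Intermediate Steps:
m(Z) = 0
√(-41967 + 1/(m(-122) + 27779)) = √(-41967 + 1/(0 + 27779)) = √(-41967 + 1/27779) = √(-1165801292/27779) = 2*I*√8096198522617/27779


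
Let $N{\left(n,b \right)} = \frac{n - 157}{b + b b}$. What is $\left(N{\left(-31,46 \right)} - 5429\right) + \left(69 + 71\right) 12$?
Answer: $- \frac{86229}{23} \approx -3749.1$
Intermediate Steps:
$N{\left(n,b \right)} = \frac{-157 + n}{b + b^{2}}$
$\left(N{\left(-31,46 \right)} - 5429\right) + \left(69 + 71\right) 12 = \left(\frac{-157 - 31}{46 \left(1 + 46\right)} - 5429\right) + \left(69 + 71\right) 12 = \left(\frac{1}{46} \cdot \frac{1}{47} \left(-188\right) - 5429\right) + 140 \cdot 12 = \left(\frac{1}{46} \cdot \frac{1}{47} \left(-188\right) - 5429\right) + 1680 = \left(- \frac{2}{23} - 5429\right) + 1680 = - \frac{124869}{23} + 1680 = - \frac{86229}{23}$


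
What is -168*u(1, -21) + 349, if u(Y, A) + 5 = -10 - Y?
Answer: 3037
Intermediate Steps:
u(Y, A) = -15 - Y (u(Y, A) = -5 + (-10 - Y) = -15 - Y)
-168*u(1, -21) + 349 = -168*(-15 - 1*1) + 349 = -168*(-15 - 1) + 349 = -168*(-16) + 349 = 2688 + 349 = 3037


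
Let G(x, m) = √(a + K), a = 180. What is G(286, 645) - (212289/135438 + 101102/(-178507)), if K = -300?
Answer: -8067339949/8058877022 + 2*I*√30 ≈ -1.0011 + 10.954*I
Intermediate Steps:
G(x, m) = 2*I*√30 (G(x, m) = √(180 - 300) = √(-120) = 2*I*√30)
G(286, 645) - (212289/135438 + 101102/(-178507)) = 2*I*√30 - (212289/135438 + 101102/(-178507)) = 2*I*√30 - (212289*(1/135438) + 101102*(-1/178507)) = 2*I*√30 - (70763/45146 - 101102/178507) = 2*I*√30 - 1*8067339949/8058877022 = 2*I*√30 - 8067339949/8058877022 = -8067339949/8058877022 + 2*I*√30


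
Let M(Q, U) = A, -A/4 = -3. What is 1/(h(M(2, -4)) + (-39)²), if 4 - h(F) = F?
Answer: 1/1513 ≈ 0.00066094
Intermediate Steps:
A = 12 (A = -4*(-3) = 12)
M(Q, U) = 12
h(F) = 4 - F
1/(h(M(2, -4)) + (-39)²) = 1/((4 - 1*12) + (-39)²) = 1/((4 - 12) + 1521) = 1/(-8 + 1521) = 1/1513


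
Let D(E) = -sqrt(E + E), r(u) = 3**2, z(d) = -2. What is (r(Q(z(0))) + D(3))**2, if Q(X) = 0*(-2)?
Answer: (9 - sqrt(6))**2 ≈ 42.909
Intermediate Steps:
Q(X) = 0
r(u) = 9
D(E) = -sqrt(2)*sqrt(E) (D(E) = -sqrt(2*E) = -sqrt(2)*sqrt(E))
(r(Q(z(0))) + D(3))**2 = (9 - sqrt(2)*sqrt(3))**2 = (9 - sqrt(6))**2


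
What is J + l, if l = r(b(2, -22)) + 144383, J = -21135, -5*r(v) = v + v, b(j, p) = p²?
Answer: 615272/5 ≈ 1.2305e+5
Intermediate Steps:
r(v) = -2*v/5 (r(v) = -(v + v)/5 = -2*v/5)
l = 720947/5 (l = -⅖*(-22)² + 144383 = -⅖*484 + 144383 = -968/5 + 144383 = 720947/5 ≈ 1.4419e+5)
J + l = -21135 + 720947/5 = 615272/5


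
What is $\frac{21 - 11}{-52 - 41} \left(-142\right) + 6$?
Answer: $\frac{1978}{93} \approx 21.269$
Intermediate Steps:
$\frac{21 - 11}{-52 - 41} \left(-142\right) + 6 = \frac{10}{-93} \left(-142\right) + 6 = 10 \left(- \frac{1}{93}\right) \left(-142\right) + 6 = \left(- \frac{10}{93}\right) \left(-142\right) + 6 = \frac{1420}{93} + 6 = \frac{1978}{93}$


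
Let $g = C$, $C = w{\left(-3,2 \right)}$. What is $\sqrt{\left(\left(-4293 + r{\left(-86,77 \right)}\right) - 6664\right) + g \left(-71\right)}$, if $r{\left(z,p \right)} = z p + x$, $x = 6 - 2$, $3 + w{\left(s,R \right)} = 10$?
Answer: $6 i \sqrt{502} \approx 134.43 i$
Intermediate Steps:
$w{\left(s,R \right)} = 7$ ($w{\left(s,R \right)} = -3 + 10 = 7$)
$C = 7$
$g = 7$
$x = 4$ ($x = 6 - 2 = 4$)
$r{\left(z,p \right)} = 4 + p z$ ($r{\left(z,p \right)} = z p + 4 = p z + 4 = 4 + p z$)
$\sqrt{\left(\left(-4293 + r{\left(-86,77 \right)}\right) - 6664\right) + g \left(-71\right)} = \sqrt{\left(\left(-4293 + \left(4 + 77 \left(-86\right)\right)\right) - 6664\right) + 7 \left(-71\right)} = \sqrt{\left(\left(-4293 + \left(4 - 6622\right)\right) - 6664\right) - 497} = \sqrt{\left(\left(-4293 - 6618\right) - 6664\right) - 497} = \sqrt{\left(-10911 - 6664\right) - 497} = \sqrt{-17575 - 497} = \sqrt{-18072} = 6 i \sqrt{502}$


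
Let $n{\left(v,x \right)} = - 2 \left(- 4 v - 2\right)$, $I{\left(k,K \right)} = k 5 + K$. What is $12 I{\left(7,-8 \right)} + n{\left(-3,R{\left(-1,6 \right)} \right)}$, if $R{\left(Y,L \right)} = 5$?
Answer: $304$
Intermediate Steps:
$I{\left(k,K \right)} = K + 5 k$ ($I{\left(k,K \right)} = 5 k + K = K + 5 k$)
$n{\left(v,x \right)} = 4 + 8 v$ ($n{\left(v,x \right)} = - 2 \left(-2 - 4 v\right) = 4 + 8 v$)
$12 I{\left(7,-8 \right)} + n{\left(-3,R{\left(-1,6 \right)} \right)} = 12 \left(-8 + 5 \cdot 7\right) + \left(4 + 8 \left(-3\right)\right) = 12 \left(-8 + 35\right) + \left(4 - 24\right) = 12 \cdot 27 - 20 = 324 - 20 = 304$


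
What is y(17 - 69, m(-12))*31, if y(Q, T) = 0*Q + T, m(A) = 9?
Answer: 279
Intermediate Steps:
y(Q, T) = T (y(Q, T) = 0 + T = T)
y(17 - 69, m(-12))*31 = 9*31 = 279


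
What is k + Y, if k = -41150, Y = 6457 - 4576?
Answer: -39269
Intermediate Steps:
Y = 1881
k + Y = -41150 + 1881 = -39269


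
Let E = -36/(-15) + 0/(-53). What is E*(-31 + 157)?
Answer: 1512/5 ≈ 302.40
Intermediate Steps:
E = 12/5 (E = -36*(-1/15) + 0*(-1/53) = 12/5 + 0 = 12/5 ≈ 2.4000)
E*(-31 + 157) = 12*(-31 + 157)/5 = (12/5)*126 = 1512/5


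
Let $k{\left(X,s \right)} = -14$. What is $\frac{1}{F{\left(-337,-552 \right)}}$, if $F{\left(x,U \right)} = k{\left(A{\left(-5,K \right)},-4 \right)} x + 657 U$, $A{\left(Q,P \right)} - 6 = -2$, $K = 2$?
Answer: $- \frac{1}{357946} \approx -2.7937 \cdot 10^{-6}$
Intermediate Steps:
$A{\left(Q,P \right)} = 4$ ($A{\left(Q,P \right)} = 6 - 2 = 4$)
$F{\left(x,U \right)} = - 14 x + 657 U$
$\frac{1}{F{\left(-337,-552 \right)}} = \frac{1}{\left(-14\right) \left(-337\right) + 657 \left(-552\right)} = \frac{1}{4718 - 362664} = \frac{1}{-357946} = - \frac{1}{357946}$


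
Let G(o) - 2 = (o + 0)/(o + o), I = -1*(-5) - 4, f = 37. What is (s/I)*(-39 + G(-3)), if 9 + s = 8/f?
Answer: 23725/74 ≈ 320.61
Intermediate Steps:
I = 1 (I = 5 - 4 = 1)
s = -325/37 (s = -9 + 8/37 = -325/37 ≈ -8.7838)
G(o) = 5/2 (G(o) = 2 + (o + 0)/(o + o) = 2 + o/((2*o)) = 2 + o*(1/(2*o)) = 2 + ½ = 5/2)
(s/I)*(-39 + G(-3)) = (-325/37/1)*(-39 + 5/2) = -325/37*1*(-73/2) = -325/37*(-73/2) = 23725/74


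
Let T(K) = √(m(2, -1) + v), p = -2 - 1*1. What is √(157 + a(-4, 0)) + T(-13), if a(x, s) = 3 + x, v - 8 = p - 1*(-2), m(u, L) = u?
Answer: 3 + 2*√39 ≈ 15.490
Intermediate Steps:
p = -3 (p = -2 - 1 = -3)
v = 7 (v = 8 + (-3 - 1*(-2)) = 8 + (-3 + 2) = 8 - 1 = 7)
T(K) = 3 (T(K) = √(2 + 7) = √9 = 3)
√(157 + a(-4, 0)) + T(-13) = √(157 + (3 - 4)) + 3 = √(157 - 1) + 3 = √156 + 3 = 2*√39 + 3 = 3 + 2*√39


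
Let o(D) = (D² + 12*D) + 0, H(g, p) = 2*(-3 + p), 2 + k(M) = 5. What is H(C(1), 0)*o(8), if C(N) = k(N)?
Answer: -960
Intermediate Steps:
k(M) = 3 (k(M) = -2 + 5 = 3)
C(N) = 3
H(g, p) = -6 + 2*p
o(D) = D² + 12*D
H(C(1), 0)*o(8) = (-6 + 2*0)*(8*(12 + 8)) = (-6 + 0)*(8*20) = -6*160 = -960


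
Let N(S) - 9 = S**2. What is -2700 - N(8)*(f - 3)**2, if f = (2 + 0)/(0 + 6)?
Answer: -28972/9 ≈ -3219.1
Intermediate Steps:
f = 1/3 (f = 2/6 = 2*(1/6) = 1/3 ≈ 0.33333)
N(S) = 9 + S**2
-2700 - N(8)*(f - 3)**2 = -2700 - (9 + 8**2)*(1/3 - 3)**2 = -2700 - (9 + 64)*(-8/3)**2 = -2700 - 73*64/9 = -2700 - 1*4672/9 = -2700 - 4672/9 = -28972/9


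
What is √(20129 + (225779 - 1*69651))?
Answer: √176257 ≈ 419.83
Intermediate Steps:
√(20129 + (225779 - 1*69651)) = √(20129 + (225779 - 69651)) = √(20129 + 156128) = √176257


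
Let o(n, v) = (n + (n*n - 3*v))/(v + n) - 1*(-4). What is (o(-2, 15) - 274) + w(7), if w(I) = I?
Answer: -3462/13 ≈ -266.31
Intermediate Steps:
o(n, v) = 4 + (n + n² - 3*v)/(n + v) (o(n, v) = (n + (n² - 3*v))/(n + v) + 4 = (n + n² - 3*v)/(n + v) + 4 = 4 + (n + n² - 3*v)/(n + v))
(o(-2, 15) - 274) + w(7) = ((15 + (-2)² + 5*(-2))/(-2 + 15) - 274) + 7 = ((15 + 4 - 10)/13 - 274) + 7 = ((1/13)*9 - 274) + 7 = (9/13 - 274) + 7 = -3553/13 + 7 = -3462/13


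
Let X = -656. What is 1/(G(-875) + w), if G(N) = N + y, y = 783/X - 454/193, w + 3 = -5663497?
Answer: -126608/717155638943 ≈ -1.7654e-7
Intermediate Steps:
w = -5663500 (w = -3 - 5663497 = -5663500)
y = -448943/126608 (y = 783/(-656) - 454/193 = 783*(-1/656) - 454*1/193 = -783/656 - 454/193 = -448943/126608 ≈ -3.5459)
G(N) = -448943/126608 + N (G(N) = N - 448943/126608 = -448943/126608 + N)
1/(G(-875) + w) = 1/((-448943/126608 - 875) - 5663500) = 1/(-111230943/126608 - 5663500) = 1/(-717155638943/126608) = -126608/717155638943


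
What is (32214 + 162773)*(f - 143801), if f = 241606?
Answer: 19070703535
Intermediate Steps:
(32214 + 162773)*(f - 143801) = (32214 + 162773)*(241606 - 143801) = 194987*97805 = 19070703535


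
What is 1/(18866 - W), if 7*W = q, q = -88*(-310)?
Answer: 7/104782 ≈ 6.6805e-5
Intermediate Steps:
q = 27280
W = 27280/7 (W = (1/7)*27280 = 27280/7 ≈ 3897.1)
1/(18866 - W) = 1/(18866 - 1*27280/7) = 1/(18866 - 27280/7) = 1/(104782/7) = 7/104782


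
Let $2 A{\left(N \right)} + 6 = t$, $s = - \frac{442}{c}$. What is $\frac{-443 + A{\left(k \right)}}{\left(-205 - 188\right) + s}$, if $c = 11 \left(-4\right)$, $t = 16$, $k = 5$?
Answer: $\frac{9636}{8425} \approx 1.1437$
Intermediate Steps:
$c = -44$
$s = \frac{221}{22}$ ($s = - \frac{442}{-44} = \left(-442\right) \left(- \frac{1}{44}\right) = \frac{221}{22} \approx 10.045$)
$A{\left(N \right)} = 5$ ($A{\left(N \right)} = -3 + \frac{1}{2} \cdot 16 = -3 + 8 = 5$)
$\frac{-443 + A{\left(k \right)}}{\left(-205 - 188\right) + s} = \frac{-443 + 5}{\left(-205 - 188\right) + \frac{221}{22}} = - \frac{438}{\left(-205 - 188\right) + \frac{221}{22}} = - \frac{438}{-393 + \frac{221}{22}} = - \frac{438}{- \frac{8425}{22}} = \left(-438\right) \left(- \frac{22}{8425}\right) = \frac{9636}{8425}$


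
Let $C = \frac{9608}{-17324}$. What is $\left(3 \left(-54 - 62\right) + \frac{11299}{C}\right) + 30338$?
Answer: $\frac{23100011}{2402} \approx 9617.0$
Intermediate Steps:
$C = - \frac{2402}{4331}$ ($C = 9608 \left(- \frac{1}{17324}\right) = - \frac{2402}{4331} \approx -0.55461$)
$\left(3 \left(-54 - 62\right) + \frac{11299}{C}\right) + 30338 = \left(3 \left(-54 - 62\right) + \frac{11299}{- \frac{2402}{4331}}\right) + 30338 = \left(3 \left(-116\right) + 11299 \left(- \frac{4331}{2402}\right)\right) + 30338 = \left(-348 - \frac{48935969}{2402}\right) + 30338 = - \frac{49771865}{2402} + 30338 = \frac{23100011}{2402}$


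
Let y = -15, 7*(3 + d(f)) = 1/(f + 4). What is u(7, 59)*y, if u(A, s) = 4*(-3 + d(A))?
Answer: 27660/77 ≈ 359.22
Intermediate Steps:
d(f) = -3 + 1/(7*(4 + f)) (d(f) = -3 + 1/(7*(f + 4)) = -3 + 1/(7*(4 + f)))
u(A, s) = -12 + 4*(-83 - 21*A)/(7*(4 + A)) (u(A, s) = 4*(-3 + (-83 - 21*A)/(7*(4 + A))) = -12 + 4*(-83 - 21*A)/(7*(4 + A)))
u(7, 59)*y = (4*(-167 - 42*7)/(7*(4 + 7)))*(-15) = ((4/7)*(-167 - 294)/11)*(-15) = ((4/7)*(1/11)*(-461))*(-15) = -1844/77*(-15) = 27660/77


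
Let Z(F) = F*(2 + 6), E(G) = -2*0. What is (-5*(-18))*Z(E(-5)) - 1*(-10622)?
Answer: 10622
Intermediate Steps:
E(G) = 0
Z(F) = 8*F (Z(F) = F*8 = 8*F)
(-5*(-18))*Z(E(-5)) - 1*(-10622) = (-5*(-18))*(8*0) - 1*(-10622) = 90*0 + 10622 = 0 + 10622 = 10622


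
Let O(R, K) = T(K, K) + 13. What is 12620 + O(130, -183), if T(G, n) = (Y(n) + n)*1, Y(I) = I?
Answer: 12267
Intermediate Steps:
T(G, n) = 2*n (T(G, n) = (n + n)*1 = (2*n)*1 = 2*n)
O(R, K) = 13 + 2*K (O(R, K) = 2*K + 13 = 13 + 2*K)
12620 + O(130, -183) = 12620 + (13 + 2*(-183)) = 12620 + (13 - 366) = 12620 - 353 = 12267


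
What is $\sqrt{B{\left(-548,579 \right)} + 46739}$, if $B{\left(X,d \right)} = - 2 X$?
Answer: $3 \sqrt{5315} \approx 218.71$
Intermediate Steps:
$\sqrt{B{\left(-548,579 \right)} + 46739} = \sqrt{\left(-2\right) \left(-548\right) + 46739} = \sqrt{1096 + 46739} = \sqrt{47835} = 3 \sqrt{5315}$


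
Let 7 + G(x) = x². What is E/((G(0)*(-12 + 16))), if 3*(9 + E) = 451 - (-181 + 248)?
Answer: -17/4 ≈ -4.2500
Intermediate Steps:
G(x) = -7 + x²
E = 119 (E = -9 + (451 - (-181 + 248))/3 = -9 + (451 - 1*67)/3 = -9 + (451 - 67)/3 = -9 + (⅓)*384 = -9 + 128 = 119)
E/((G(0)*(-12 + 16))) = 119/(((-7 + 0²)*(-12 + 16))) = 119/(((-7 + 0)*4)) = 119/((-7*4)) = 119/(-28) = 119*(-1/28) = -17/4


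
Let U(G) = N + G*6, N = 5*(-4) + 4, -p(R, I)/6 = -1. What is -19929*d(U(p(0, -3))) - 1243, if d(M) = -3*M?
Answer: 1194497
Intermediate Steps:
p(R, I) = 6 (p(R, I) = -6*(-1) = 6)
N = -16 (N = -20 + 4 = -16)
U(G) = -16 + 6*G (U(G) = -16 + G*6 = -16 + 6*G)
-19929*d(U(p(0, -3))) - 1243 = -19929*(-3*(-16 + 6*6)) - 1243 = -19929*(-3*(-16 + 36)) - 1243 = -19929*(-3*20) - 1243 = -19929*(-60) - 1243 = -1533*(-780) - 1243 = 1195740 - 1243 = 1194497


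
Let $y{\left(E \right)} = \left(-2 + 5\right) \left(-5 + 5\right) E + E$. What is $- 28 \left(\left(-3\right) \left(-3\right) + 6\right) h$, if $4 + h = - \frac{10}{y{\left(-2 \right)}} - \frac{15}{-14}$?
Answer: $-870$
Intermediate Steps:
$y{\left(E \right)} = E$ ($y{\left(E \right)} = 3 \cdot 0 E + E = 0 E + E = 0 + E = E$)
$h = \frac{29}{14}$ ($h = -4 - \left(-5 - \frac{15}{14}\right) = -4 - - \frac{85}{14} = -4 + \left(5 + \frac{15}{14}\right) = -4 + \frac{85}{14} = \frac{29}{14} \approx 2.0714$)
$- 28 \left(\left(-3\right) \left(-3\right) + 6\right) h = - 28 \left(\left(-3\right) \left(-3\right) + 6\right) \frac{29}{14} = - 28 \left(9 + 6\right) \frac{29}{14} = \left(-28\right) 15 \cdot \frac{29}{14} = \left(-420\right) \frac{29}{14} = -870$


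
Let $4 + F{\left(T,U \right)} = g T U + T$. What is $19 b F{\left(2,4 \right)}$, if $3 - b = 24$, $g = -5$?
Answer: $16758$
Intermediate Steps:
$F{\left(T,U \right)} = -4 + T - 5 T U$ ($F{\left(T,U \right)} = -4 + \left(- 5 T U + T\right) = -4 - \left(- T + 5 T U\right) = -4 + T - 5 T U$)
$b = -21$ ($b = 3 - 24 = -21$)
$19 b F{\left(2,4 \right)} = 19 \left(-21\right) \left(-4 + 2 - 10 \cdot 4\right) = - 399 \left(-4 + 2 - 40\right) = \left(-399\right) \left(-42\right) = 16758$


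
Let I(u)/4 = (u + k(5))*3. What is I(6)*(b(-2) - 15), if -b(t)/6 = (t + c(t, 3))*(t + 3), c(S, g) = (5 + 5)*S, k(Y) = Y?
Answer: 15444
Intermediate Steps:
c(S, g) = 10*S
I(u) = 60 + 12*u (I(u) = 4*((u + 5)*3) = 4*((5 + u)*3) = 4*(15 + 3*u) = 60 + 12*u)
b(t) = -66*t*(3 + t) (b(t) = -6*(t + 10*t)*(t + 3) = -6*11*t*(3 + t) = -66*t*(3 + t))
I(6)*(b(-2) - 15) = (60 + 12*6)*(66*(-2)*(-3 - 1*(-2)) - 15) = (60 + 72)*(66*(-2)*(-3 + 2) - 15) = 132*(66*(-2)*(-1) - 15) = 132*(132 - 15) = 132*117 = 15444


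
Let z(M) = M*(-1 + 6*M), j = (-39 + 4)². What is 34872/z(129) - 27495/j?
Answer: -179933381/8143555 ≈ -22.095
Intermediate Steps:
j = 1225 (j = (-35)² = 1225)
34872/z(129) - 27495/j = 34872/((129*(-1 + 6*129))) - 27495/1225 = 34872/((129*(-1 + 774))) - 27495*1/1225 = 34872/((129*773)) - 5499/245 = 34872/99717 - 5499/245 = 34872*(1/99717) - 5499/245 = 11624/33239 - 5499/245 = -179933381/8143555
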